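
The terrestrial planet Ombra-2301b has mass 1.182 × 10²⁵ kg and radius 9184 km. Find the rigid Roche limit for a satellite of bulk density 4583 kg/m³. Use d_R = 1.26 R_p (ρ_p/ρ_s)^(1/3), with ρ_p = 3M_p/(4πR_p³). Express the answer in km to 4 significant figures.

ρ_p = 3M_p/(4πR_p³) = 3 × (1.182 × 10²⁵) / (4π × (9.184 × 10⁶ m)³) = 3643 kg/m³
d_R = 1.26 × 9184 km × (3643/4583)^(1/3)
    = 10720 km

10720 km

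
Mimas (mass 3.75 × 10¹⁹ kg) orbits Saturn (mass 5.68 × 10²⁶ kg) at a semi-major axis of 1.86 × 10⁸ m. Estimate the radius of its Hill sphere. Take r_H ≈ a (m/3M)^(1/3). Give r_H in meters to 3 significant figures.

r_H ≈ a (m/3M)^(1/3)
    = (1.86 × 10⁸) × (3.75 × 10¹⁹ / (3 × 5.68 × 10²⁶))^(1/3)
    = 5.21 × 10⁵ m

5.21 × 10⁵ m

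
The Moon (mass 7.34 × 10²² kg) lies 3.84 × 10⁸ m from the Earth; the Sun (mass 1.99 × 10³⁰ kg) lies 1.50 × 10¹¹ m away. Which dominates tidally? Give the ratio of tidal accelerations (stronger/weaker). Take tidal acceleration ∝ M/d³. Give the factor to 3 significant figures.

The Moon, by a factor of ≈ 2.20

Tidal acceleration ∝ M/d³, so compare M/d³ for each.
The Moon: (7.34 × 10²²) / (3.84 × 10⁸)³ = 1.296 × 10⁻³
The Sun: (1.99 × 10³⁰) / (1.50 × 10¹¹)³ = 5.896 × 10⁻⁴
Ratio (larger/smaller) = 2.20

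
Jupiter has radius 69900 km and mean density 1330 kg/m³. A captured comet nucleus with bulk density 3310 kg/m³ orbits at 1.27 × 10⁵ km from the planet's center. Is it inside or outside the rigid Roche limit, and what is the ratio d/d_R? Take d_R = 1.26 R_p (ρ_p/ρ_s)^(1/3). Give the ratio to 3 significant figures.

outside; d/d_R ≈ 1.95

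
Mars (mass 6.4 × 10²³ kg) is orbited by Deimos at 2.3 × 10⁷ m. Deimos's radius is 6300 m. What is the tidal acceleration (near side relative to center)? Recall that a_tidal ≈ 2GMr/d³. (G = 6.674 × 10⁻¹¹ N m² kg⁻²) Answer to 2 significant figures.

4.4 × 10⁻⁵ m/s²

Since r ≪ d, expand the inverse-square field across one radius to get the leading 2GMr/d³ term.
Δg = 2GMr/d³
   = 2 × (6.674 × 10⁻¹¹) × (6.4 × 10²³) × (6300) / (2.3 × 10⁷)³
   = 4.4 × 10⁻⁵ m/s²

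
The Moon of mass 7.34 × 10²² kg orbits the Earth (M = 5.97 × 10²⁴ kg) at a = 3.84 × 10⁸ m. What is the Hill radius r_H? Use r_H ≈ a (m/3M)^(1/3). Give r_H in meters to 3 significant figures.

r_H ≈ a (m/3M)^(1/3)
    = (3.84 × 10⁸) × (7.34 × 10²² / (3 × 5.97 × 10²⁴))^(1/3)
    = 6.15 × 10⁷ m

6.15 × 10⁷ m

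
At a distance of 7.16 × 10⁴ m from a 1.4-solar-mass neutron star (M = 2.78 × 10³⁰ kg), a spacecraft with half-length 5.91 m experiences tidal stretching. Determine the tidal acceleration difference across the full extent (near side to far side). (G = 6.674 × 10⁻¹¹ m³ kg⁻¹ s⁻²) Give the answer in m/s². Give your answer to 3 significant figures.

1.19 × 10⁷ m/s²

Δg = 4GMr/d³
   = 4 × (6.674 × 10⁻¹¹) × (2.78 × 10³⁰) × (5.91) / (7.16 × 10⁴)³
   = 1.19 × 10⁷ m/s²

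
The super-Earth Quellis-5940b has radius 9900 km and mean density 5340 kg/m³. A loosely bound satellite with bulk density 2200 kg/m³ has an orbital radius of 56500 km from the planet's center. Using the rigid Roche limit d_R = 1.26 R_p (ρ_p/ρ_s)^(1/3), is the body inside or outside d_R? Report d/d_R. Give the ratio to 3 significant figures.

d_R = 1.26 × (9900 km) × (5340/2200)^(1/3) = 16760 km
d/d_R = (56500) / (16760) = 3.37
Since d/d_R > 1, the body is outside the Roche limit.

outside; d/d_R ≈ 3.37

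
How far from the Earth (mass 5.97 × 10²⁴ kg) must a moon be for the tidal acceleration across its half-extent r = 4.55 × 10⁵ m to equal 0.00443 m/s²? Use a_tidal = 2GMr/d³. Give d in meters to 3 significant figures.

2GMr/d³ = a_tidal  ⇒  d = (2GMr / a_tidal)^(1/3)
d = (2 × 6.674×10⁻¹¹ × (5.97 × 10²⁴) × (4.55 × 10⁵) / (0.00443))^(1/3)
  = 4.34 × 10⁷ m

4.34 × 10⁷ m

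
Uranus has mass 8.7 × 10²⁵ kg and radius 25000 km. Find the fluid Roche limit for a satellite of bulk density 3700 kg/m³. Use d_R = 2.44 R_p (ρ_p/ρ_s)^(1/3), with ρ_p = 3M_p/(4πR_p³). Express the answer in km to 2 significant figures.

43000 km

ρ_p = 3M_p/(4πR_p³) = 3 × (8.7 × 10²⁵) / (4π × (2.5 × 10⁷ m)³) = 1300 kg/m³
d_R = 2.44 × 25000 km × (1300/3700)^(1/3)
    = 43000 km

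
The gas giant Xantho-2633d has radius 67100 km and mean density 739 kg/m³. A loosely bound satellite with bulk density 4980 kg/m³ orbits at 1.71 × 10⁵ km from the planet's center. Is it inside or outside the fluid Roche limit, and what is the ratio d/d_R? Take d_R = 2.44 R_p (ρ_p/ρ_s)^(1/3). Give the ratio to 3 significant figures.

outside; d/d_R ≈ 1.97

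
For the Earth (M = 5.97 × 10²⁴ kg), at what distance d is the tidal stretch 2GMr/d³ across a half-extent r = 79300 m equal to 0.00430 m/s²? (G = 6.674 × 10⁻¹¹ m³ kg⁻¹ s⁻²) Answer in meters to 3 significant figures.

2GMr/d³ = a_tidal  ⇒  d = (2GMr / a_tidal)^(1/3)
d = (2 × 6.674×10⁻¹¹ × (5.97 × 10²⁴) × (79300) / (0.00430))^(1/3)
  = 2.45 × 10⁷ m

2.45 × 10⁷ m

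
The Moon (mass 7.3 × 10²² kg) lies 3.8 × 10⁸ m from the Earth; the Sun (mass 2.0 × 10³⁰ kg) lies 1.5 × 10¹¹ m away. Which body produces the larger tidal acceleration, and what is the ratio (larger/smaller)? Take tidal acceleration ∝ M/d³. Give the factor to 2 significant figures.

The Moon, by a factor of ≈ 2.2

Compare M/d³ for the two perturbers:
The Moon: (7.3 × 10²²) / (3.8 × 10⁸)³ = 1.330 × 10⁻³
The Sun: (2.0 × 10³⁰) / (1.5 × 10¹¹)³ = 5.926 × 10⁻⁴
Ratio (larger/smaller) = 2.2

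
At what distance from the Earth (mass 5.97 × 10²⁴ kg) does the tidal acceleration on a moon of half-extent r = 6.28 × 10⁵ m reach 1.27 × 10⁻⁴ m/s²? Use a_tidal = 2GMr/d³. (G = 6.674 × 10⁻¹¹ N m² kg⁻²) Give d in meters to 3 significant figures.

2GMr/d³ = a_tidal  ⇒  d = (2GMr / a_tidal)^(1/3)
d = (2 × 6.674×10⁻¹¹ × (5.97 × 10²⁴) × (6.28 × 10⁵) / (1.27 × 10⁻⁴))^(1/3)
  = 1.58 × 10⁸ m

1.58 × 10⁸ m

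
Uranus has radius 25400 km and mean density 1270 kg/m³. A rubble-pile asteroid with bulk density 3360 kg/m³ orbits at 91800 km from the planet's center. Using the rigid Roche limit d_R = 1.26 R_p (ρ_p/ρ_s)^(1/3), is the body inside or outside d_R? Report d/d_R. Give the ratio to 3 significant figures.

d_R = 1.26 × (25400 km) × (1270/3360)^(1/3) = 23140 km
d/d_R = (91800) / (23140) = 3.97
Since d/d_R > 1, the body is outside the Roche limit.

outside; d/d_R ≈ 3.97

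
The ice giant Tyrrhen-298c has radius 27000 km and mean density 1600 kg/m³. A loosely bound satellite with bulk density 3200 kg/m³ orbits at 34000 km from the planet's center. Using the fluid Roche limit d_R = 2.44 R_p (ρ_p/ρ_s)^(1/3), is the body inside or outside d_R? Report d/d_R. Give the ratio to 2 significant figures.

inside; d/d_R ≈ 0.65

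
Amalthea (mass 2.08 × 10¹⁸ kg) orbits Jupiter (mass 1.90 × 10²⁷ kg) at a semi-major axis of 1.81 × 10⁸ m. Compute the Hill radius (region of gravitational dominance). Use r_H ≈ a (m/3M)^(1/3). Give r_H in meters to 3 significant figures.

1.29 × 10⁵ m

r_H ≈ a (m/3M)^(1/3)
    = (1.81 × 10⁸) × (2.08 × 10¹⁸ / (3 × 1.90 × 10²⁷))^(1/3)
    = 1.29 × 10⁵ m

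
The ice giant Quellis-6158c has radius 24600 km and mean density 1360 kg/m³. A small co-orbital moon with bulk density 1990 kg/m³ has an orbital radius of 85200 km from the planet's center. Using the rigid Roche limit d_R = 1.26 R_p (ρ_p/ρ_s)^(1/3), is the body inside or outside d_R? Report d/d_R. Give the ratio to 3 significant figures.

outside; d/d_R ≈ 3.12

d_R = 1.26 × (24600 km) × (1360/1990)^(1/3) = 27300 km
d/d_R = (85200) / (27300) = 3.12
Since d/d_R > 1, the body is outside the Roche limit.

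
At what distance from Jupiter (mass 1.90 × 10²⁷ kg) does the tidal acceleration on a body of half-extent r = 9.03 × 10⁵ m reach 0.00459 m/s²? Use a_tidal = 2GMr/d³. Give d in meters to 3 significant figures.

2GMr/d³ = a_tidal  ⇒  d = (2GMr / a_tidal)^(1/3)
d = (2 × 6.674×10⁻¹¹ × (1.90 × 10²⁷) × (9.03 × 10⁵) / (0.00459))^(1/3)
  = 3.68 × 10⁸ m

3.68 × 10⁸ m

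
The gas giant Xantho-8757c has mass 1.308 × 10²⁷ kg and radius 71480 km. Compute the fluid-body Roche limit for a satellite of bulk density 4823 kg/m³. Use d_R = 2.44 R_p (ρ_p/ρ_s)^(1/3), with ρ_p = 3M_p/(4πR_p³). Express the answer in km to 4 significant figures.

ρ_p = 3M_p/(4πR_p³) = 3 × (1.308 × 10²⁷) / (4π × (7.148 × 10⁷ m)³) = 855.0 kg/m³
d_R = 2.44 × 71480 km × (855.0/4823)^(1/3)
    = 97980 km

97980 km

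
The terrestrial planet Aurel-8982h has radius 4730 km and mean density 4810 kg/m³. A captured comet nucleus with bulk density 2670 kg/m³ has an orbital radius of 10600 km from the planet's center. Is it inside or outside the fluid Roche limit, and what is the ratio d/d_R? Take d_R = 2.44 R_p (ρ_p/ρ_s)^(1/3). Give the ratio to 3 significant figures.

d_R = 2.44 × (4730 km) × (4810/2670)^(1/3) = 14040 km
d/d_R = (10600) / (14040) = 0.755
Since d/d_R < 1, the body is inside the Roche limit.

inside; d/d_R ≈ 0.755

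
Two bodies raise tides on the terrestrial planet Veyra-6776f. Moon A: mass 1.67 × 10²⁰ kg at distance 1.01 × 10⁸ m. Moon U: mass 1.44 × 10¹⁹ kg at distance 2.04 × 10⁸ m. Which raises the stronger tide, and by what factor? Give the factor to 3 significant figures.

Moon A, by a factor of ≈ 95.6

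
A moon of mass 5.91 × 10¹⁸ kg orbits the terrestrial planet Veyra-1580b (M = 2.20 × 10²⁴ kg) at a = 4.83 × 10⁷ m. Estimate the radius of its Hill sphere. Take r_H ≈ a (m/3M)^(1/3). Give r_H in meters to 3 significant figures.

r_H ≈ a (m/3M)^(1/3)
    = (4.83 × 10⁷) × (5.91 × 10¹⁸ / (3 × 2.20 × 10²⁴))^(1/3)
    = 4.66 × 10⁵ m

4.66 × 10⁵ m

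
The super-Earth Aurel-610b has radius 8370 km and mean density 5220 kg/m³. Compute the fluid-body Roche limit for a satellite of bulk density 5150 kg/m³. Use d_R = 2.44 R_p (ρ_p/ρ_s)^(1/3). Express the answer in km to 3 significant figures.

d_R = 2.44 × 8370 km × (5220/5150)^(1/3)
    = 20500 km

20500 km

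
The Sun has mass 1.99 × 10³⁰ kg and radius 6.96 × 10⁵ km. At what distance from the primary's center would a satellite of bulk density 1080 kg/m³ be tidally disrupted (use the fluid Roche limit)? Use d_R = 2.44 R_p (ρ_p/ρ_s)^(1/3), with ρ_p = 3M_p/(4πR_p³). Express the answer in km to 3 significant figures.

1.86 × 10⁶ km

ρ_p = 3M_p/(4πR_p³) = 3 × (1.99 × 10³⁰) / (4π × (6.96 × 10⁸ m)³) = 1410 kg/m³
d_R = 2.44 × 6.96 × 10⁵ km × (1410/1080)^(1/3)
    = 1.86 × 10⁶ km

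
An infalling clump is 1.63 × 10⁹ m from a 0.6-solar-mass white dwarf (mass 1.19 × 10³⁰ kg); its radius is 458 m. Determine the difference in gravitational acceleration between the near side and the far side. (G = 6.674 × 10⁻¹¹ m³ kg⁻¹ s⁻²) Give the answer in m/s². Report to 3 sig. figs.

Differencing GM/(d−r)² and GM/(d+r)² to first order in r/d gives 4GMr/d³.
a_tidal = 4GMr/d³
        = 4 × (6.674 × 10⁻¹¹) × (1.19 × 10³⁰) × (458) / (1.63 × 10⁹)³
        = 3.36 × 10⁻⁵ m/s²

3.36 × 10⁻⁵ m/s²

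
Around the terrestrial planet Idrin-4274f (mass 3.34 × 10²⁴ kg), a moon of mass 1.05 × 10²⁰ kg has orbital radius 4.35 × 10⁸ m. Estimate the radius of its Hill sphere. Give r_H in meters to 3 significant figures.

9.52 × 10⁶ m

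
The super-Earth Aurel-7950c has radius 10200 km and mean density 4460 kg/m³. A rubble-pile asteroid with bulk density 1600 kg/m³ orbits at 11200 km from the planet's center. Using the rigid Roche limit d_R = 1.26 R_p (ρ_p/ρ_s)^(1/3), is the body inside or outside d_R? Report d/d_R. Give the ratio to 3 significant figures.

d_R = 1.26 × (10200 km) × (4460/1600)^(1/3) = 18090 km
d/d_R = (11200) / (18090) = 0.619
Since d/d_R < 1, the body is inside the Roche limit.

inside; d/d_R ≈ 0.619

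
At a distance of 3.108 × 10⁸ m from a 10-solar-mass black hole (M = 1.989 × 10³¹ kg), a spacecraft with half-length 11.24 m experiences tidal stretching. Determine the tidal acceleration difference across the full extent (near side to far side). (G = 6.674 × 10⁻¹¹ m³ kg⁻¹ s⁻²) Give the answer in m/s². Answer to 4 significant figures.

1.988 × 10⁻³ m/s²

Δa = 4GMr/d³
   = 4 × (6.674 × 10⁻¹¹) × (1.989 × 10³¹) × (11.24) / (3.108 × 10⁸)³
   = 1.988 × 10⁻³ m/s²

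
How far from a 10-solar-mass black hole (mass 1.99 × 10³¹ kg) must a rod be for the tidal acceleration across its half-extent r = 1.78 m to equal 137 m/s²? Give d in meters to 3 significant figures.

2GMr/d³ = a_tidal  ⇒  d = (2GMr / a_tidal)^(1/3)
d = (2 × 6.674×10⁻¹¹ × (1.99 × 10³¹) × (1.78) / (137))^(1/3)
  = 3.26 × 10⁶ m

3.26 × 10⁶ m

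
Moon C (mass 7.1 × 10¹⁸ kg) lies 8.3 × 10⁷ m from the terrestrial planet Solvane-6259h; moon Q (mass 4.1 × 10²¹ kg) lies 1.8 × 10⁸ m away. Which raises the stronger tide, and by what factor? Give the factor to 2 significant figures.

Compare M/d³ for the two perturbers:
Moon C: (7.1 × 10¹⁸) / (8.3 × 10⁷)³ = 1.242 × 10⁻⁵
Moon Q: (4.1 × 10²¹) / (1.8 × 10⁸)³ = 7.030 × 10⁻⁴
Ratio (larger/smaller) = 57

Moon Q, by a factor of ≈ 57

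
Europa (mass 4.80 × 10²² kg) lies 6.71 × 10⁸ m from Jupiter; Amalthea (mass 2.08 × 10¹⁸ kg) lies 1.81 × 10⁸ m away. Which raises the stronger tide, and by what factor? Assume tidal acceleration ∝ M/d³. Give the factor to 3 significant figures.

Europa, by a factor of ≈ 453

The tide-raising term goes as M/d³ (the gradient of a 1/d² field).
Europa: (4.80 × 10²²) / (6.71 × 10⁸)³ = 1.589 × 10⁻⁴
Amalthea: (2.08 × 10¹⁸) / (1.81 × 10⁸)³ = 3.508 × 10⁻⁷
Ratio (larger/smaller) = 453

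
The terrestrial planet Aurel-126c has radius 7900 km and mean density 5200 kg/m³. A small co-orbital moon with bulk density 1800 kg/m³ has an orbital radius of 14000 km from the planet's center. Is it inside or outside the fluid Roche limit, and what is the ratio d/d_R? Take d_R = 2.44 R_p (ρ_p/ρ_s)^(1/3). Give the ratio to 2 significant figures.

inside; d/d_R ≈ 0.51

d_R = 2.44 × (7900 km) × (5200/1800)^(1/3) = 27450 km
d/d_R = (14000) / (27450) = 0.51
Since d/d_R < 1, the body is inside the Roche limit.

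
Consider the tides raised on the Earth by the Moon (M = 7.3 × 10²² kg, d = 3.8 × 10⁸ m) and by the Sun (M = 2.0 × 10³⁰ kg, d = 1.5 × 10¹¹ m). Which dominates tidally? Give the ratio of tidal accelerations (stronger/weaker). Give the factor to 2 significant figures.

The Moon, by a factor of ≈ 2.2

Tidal stretch scales as M/d³; compute that for each body.
The Moon: (7.3 × 10²²) / (3.8 × 10⁸)³ = 1.330 × 10⁻³
The Sun: (2.0 × 10³⁰) / (1.5 × 10¹¹)³ = 5.926 × 10⁻⁴
Ratio (larger/smaller) = 2.2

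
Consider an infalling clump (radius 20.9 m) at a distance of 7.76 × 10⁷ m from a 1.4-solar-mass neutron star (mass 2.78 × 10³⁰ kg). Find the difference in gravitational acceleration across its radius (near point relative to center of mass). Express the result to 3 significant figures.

a_tidal = 2GMr/d³
        = 2 × (6.674 × 10⁻¹¹) × (2.78 × 10³⁰) × (20.9) / (7.76 × 10⁷)³
        = 1.66 × 10⁻² m/s²

1.66 × 10⁻² m/s²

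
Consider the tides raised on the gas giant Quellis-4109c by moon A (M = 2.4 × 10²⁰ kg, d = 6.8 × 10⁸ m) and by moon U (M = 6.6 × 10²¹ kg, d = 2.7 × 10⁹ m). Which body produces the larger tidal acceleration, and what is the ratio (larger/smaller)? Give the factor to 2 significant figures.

Moon A, by a factor of ≈ 2.3

The tide-raising term goes as M/d³ (the gradient of a 1/d² field).
Moon A: (2.4 × 10²⁰) / (6.8 × 10⁸)³ = 7.633 × 10⁻⁷
Moon U: (6.6 × 10²¹) / (2.7 × 10⁹)³ = 3.353 × 10⁻⁷
Ratio (larger/smaller) = 2.3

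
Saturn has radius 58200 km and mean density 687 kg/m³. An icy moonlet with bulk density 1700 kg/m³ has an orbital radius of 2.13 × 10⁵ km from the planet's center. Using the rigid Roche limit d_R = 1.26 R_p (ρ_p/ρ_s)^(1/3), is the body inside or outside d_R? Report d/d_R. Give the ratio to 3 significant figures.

outside; d/d_R ≈ 3.93

d_R = 1.26 × (58200 km) × (687/1700)^(1/3) = 54220 km
d/d_R = (2.13 × 10⁵) / (54220) = 3.93
Since d/d_R > 1, the body is outside the Roche limit.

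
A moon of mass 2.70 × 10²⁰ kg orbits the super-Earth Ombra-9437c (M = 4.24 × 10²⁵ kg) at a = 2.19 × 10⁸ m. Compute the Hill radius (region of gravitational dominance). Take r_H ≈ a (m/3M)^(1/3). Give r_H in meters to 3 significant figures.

2.81 × 10⁶ m

r_H ≈ a (m/3M)^(1/3)
    = (2.19 × 10⁸) × (2.70 × 10²⁰ / (3 × 4.24 × 10²⁵))^(1/3)
    = 2.81 × 10⁶ m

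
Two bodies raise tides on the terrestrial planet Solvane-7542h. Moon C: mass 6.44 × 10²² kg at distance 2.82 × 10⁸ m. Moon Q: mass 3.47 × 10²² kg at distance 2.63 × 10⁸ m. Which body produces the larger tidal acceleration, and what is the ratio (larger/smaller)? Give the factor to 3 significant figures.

Tidal acceleration ∝ M/d³, so compare M/d³ for each.
Moon C: (6.44 × 10²²) / (2.82 × 10⁸)³ = 2.872 × 10⁻³
Moon Q: (3.47 × 10²²) / (2.63 × 10⁸)³ = 1.907 × 10⁻³
Ratio (larger/smaller) = 1.51

Moon C, by a factor of ≈ 1.51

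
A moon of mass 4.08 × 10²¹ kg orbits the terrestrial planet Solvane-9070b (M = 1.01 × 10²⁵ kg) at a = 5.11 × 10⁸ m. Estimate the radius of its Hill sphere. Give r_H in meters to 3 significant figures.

r_H ≈ a (m/3M)^(1/3)
    = (5.11 × 10⁸) × (4.08 × 10²¹ / (3 × 1.01 × 10²⁵))^(1/3)
    = 2.62 × 10⁷ m

2.62 × 10⁷ m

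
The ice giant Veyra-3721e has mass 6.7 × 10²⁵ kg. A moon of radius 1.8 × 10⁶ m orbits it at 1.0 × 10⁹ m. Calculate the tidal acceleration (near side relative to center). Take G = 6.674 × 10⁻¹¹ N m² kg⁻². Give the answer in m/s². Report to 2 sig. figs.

a_tidal = 2GMr/d³
        = 2 × (6.674 × 10⁻¹¹) × (6.7 × 10²⁵) × (1.8 × 10⁶) / (1.0 × 10⁹)³
        = 1.6 × 10⁻⁵ m/s²

1.6 × 10⁻⁵ m/s²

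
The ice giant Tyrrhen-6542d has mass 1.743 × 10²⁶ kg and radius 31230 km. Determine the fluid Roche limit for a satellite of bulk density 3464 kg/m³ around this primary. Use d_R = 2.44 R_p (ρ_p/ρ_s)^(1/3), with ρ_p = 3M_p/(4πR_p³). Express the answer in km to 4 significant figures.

55880 km

ρ_p = 3M_p/(4πR_p³) = 3 × (1.743 × 10²⁶) / (4π × (3.123 × 10⁷ m)³) = 1366 kg/m³
d_R = 2.44 × 31230 km × (1366/3464)^(1/3)
    = 55880 km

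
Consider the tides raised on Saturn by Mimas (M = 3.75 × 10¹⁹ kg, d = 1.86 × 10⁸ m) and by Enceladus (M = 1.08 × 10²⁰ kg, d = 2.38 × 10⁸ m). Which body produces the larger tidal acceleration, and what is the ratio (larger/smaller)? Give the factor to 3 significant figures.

Compare M/d³ for the two perturbers:
Mimas: (3.75 × 10¹⁹) / (1.86 × 10⁸)³ = 5.828 × 10⁻⁶
Enceladus: (1.08 × 10²⁰) / (2.38 × 10⁸)³ = 8.011 × 10⁻⁶
Ratio (larger/smaller) = 1.37

Enceladus, by a factor of ≈ 1.37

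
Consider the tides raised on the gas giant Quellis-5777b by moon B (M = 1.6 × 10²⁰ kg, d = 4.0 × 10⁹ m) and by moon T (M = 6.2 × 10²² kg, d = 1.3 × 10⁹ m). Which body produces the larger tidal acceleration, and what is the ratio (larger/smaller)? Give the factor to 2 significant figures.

Moon T, by a factor of ≈ 11000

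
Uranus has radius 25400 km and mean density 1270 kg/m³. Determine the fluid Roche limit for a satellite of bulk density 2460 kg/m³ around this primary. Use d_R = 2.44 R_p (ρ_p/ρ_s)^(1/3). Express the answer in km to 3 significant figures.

49700 km

d_R = 2.44 × 25400 km × (1270/2460)^(1/3)
    = 49700 km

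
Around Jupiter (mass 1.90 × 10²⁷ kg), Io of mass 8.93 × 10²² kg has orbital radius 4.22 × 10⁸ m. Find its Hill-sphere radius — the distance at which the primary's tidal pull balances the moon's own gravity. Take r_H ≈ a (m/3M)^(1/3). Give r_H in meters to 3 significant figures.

1.06 × 10⁷ m

r_H ≈ a (m/3M)^(1/3)
    = (4.22 × 10⁸) × (8.93 × 10²² / (3 × 1.90 × 10²⁷))^(1/3)
    = 1.06 × 10⁷ m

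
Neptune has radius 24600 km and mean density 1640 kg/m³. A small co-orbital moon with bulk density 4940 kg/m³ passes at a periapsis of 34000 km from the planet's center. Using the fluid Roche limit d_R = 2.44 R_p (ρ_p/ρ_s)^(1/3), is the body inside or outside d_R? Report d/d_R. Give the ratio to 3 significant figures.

inside; d/d_R ≈ 0.818

d_R = 2.44 × (24600 km) × (1640/4940)^(1/3) = 41560 km
d/d_R = (34000) / (41560) = 0.818
Since d/d_R < 1, the body is inside the Roche limit.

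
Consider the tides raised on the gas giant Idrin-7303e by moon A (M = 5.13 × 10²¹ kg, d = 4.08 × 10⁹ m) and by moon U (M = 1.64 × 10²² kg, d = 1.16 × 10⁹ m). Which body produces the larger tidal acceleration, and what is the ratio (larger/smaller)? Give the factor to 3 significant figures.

Compare M/d³ for the two perturbers:
Moon A: (5.13 × 10²¹) / (4.08 × 10⁹)³ = 7.553 × 10⁻⁸
Moon U: (1.64 × 10²²) / (1.16 × 10⁹)³ = 1.051 × 10⁻⁵
Ratio (larger/smaller) = 139

Moon U, by a factor of ≈ 139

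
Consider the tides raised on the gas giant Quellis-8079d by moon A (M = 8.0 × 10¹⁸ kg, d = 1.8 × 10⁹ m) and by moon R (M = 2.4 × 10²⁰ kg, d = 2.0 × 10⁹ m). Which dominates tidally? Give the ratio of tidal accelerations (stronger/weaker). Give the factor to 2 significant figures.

Moon R, by a factor of ≈ 22

Tidal acceleration ∝ M/d³, so compare M/d³ for each.
Moon A: (8.0 × 10¹⁸) / (1.8 × 10⁹)³ = 1.372 × 10⁻⁹
Moon R: (2.4 × 10²⁰) / (2.0 × 10⁹)³ = 3.000 × 10⁻⁸
Ratio (larger/smaller) = 22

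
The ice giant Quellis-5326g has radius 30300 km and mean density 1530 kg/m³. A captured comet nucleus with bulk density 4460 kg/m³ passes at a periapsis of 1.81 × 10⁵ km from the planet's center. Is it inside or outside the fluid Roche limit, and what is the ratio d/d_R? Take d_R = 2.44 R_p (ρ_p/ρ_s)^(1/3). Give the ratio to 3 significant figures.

outside; d/d_R ≈ 3.50

d_R = 2.44 × (30300 km) × (1530/4460)^(1/3) = 51750 km
d/d_R = (1.81 × 10⁵) / (51750) = 3.50
Since d/d_R > 1, the body is outside the Roche limit.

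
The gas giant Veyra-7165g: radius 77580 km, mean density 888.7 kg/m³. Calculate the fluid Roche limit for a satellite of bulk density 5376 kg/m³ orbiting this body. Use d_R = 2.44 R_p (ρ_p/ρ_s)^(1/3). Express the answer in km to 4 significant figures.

d_R = 2.44 × 77580 km × (888.7/5376)^(1/3)
    = 1.039 × 10⁵ km

1.039 × 10⁵ km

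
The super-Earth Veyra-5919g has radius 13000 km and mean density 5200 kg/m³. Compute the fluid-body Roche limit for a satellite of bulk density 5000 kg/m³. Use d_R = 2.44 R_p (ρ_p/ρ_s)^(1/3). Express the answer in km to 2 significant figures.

32000 km

d_R = 2.44 × 13000 km × (5200/5000)^(1/3)
    = 32000 km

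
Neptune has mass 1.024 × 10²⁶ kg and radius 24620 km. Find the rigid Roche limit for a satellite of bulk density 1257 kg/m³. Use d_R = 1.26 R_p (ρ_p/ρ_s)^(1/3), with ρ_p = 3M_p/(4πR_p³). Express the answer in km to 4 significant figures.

ρ_p = 3M_p/(4πR_p³) = 3 × (1.024 × 10²⁶) / (4π × (2.462 × 10⁷ m)³) = 1638 kg/m³
d_R = 1.26 × 24620 km × (1638/1257)^(1/3)
    = 33880 km

33880 km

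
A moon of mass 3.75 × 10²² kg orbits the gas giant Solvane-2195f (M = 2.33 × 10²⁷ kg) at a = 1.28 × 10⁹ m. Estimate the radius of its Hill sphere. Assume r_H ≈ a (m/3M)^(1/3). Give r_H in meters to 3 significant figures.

2.24 × 10⁷ m

r_H ≈ a (m/3M)^(1/3)
    = (1.28 × 10⁹) × (3.75 × 10²² / (3 × 2.33 × 10²⁷))^(1/3)
    = 2.24 × 10⁷ m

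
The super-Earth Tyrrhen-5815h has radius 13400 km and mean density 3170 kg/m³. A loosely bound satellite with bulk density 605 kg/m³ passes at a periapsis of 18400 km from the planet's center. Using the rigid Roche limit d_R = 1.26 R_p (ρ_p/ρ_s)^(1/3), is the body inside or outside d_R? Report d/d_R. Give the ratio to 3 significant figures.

d_R = 1.26 × (13400 km) × (3170/605)^(1/3) = 29330 km
d/d_R = (18400) / (29330) = 0.627
Since d/d_R < 1, the body is inside the Roche limit.

inside; d/d_R ≈ 0.627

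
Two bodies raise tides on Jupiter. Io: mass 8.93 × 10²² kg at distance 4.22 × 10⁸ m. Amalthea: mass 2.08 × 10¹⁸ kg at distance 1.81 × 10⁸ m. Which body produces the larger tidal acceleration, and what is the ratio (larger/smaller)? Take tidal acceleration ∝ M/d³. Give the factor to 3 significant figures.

Io, by a factor of ≈ 3390

Tidal stretch scales as M/d³; compute that for each body.
Io: (8.93 × 10²²) / (4.22 × 10⁸)³ = 1.188 × 10⁻³
Amalthea: (2.08 × 10¹⁸) / (1.81 × 10⁸)³ = 3.508 × 10⁻⁷
Ratio (larger/smaller) = 3390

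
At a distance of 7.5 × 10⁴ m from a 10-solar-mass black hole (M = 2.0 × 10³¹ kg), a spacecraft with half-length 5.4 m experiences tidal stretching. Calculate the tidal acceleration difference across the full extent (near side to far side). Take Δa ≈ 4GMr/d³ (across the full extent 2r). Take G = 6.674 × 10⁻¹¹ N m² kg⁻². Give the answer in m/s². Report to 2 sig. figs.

Near-to-far spans 2r, so the tidal difference is twice the near-to-center value: 4GMr/d³.
Δa = 4GMr/d³
   = 4 × (6.674 × 10⁻¹¹) × (2.0 × 10³¹) × (5.4) / (7.5 × 10⁴)³
   = 6.8 × 10⁷ m/s²

6.8 × 10⁷ m/s²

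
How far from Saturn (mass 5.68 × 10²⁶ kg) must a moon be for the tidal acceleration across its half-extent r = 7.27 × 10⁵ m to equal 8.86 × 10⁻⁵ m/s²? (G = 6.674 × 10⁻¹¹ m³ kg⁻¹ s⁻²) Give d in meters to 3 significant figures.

8.54 × 10⁸ m

2GMr/d³ = a_tidal  ⇒  d = (2GMr / a_tidal)^(1/3)
d = (2 × 6.674×10⁻¹¹ × (5.68 × 10²⁶) × (7.27 × 10⁵) / (8.86 × 10⁻⁵))^(1/3)
  = 8.54 × 10⁸ m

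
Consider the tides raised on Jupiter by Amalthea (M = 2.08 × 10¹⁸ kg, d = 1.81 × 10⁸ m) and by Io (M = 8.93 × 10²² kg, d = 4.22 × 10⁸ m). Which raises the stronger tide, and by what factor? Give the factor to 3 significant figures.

Io, by a factor of ≈ 3390

Compare M/d³ for the two perturbers:
Amalthea: (2.08 × 10¹⁸) / (1.81 × 10⁸)³ = 3.508 × 10⁻⁷
Io: (8.93 × 10²²) / (4.22 × 10⁸)³ = 1.188 × 10⁻³
Ratio (larger/smaller) = 3390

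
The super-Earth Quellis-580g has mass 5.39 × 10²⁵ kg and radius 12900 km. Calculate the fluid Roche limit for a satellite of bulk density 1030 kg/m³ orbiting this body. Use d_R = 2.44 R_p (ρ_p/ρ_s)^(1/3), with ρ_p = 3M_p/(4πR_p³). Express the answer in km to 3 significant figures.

56600 km

ρ_p = 3M_p/(4πR_p³) = 3 × (5.39 × 10²⁵) / (4π × (1.29 × 10⁷ m)³) = 5990 kg/m³
d_R = 2.44 × 12900 km × (5990/1030)^(1/3)
    = 56600 km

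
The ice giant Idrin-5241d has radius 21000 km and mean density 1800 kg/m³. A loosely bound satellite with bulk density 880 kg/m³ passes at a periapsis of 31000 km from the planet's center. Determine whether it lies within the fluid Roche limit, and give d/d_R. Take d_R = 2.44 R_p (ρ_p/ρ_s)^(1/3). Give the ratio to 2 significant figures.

d_R = 2.44 × (21000 km) × (1800/880)^(1/3) = 65040 km
d/d_R = (31000) / (65040) = 0.48
Since d/d_R < 1, the body is inside the Roche limit.

inside; d/d_R ≈ 0.48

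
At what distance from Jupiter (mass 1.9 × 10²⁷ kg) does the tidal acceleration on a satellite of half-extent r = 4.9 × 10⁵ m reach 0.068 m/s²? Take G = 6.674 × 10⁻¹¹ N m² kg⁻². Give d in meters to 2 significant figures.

2GMr/d³ = a_tidal  ⇒  d = (2GMr / a_tidal)^(1/3)
d = (2 × 6.674×10⁻¹¹ × (1.9 × 10²⁷) × (4.9 × 10⁵) / (0.068))^(1/3)
  = 1.2 × 10⁸ m

1.2 × 10⁸ m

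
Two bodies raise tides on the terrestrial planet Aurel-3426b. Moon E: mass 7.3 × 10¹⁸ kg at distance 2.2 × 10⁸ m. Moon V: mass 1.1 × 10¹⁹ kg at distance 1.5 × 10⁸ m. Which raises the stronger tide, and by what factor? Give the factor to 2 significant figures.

Tidal acceleration ∝ M/d³, so compare M/d³ for each.
Moon E: (7.3 × 10¹⁸) / (2.2 × 10⁸)³ = 6.856 × 10⁻⁷
Moon V: (1.1 × 10¹⁹) / (1.5 × 10⁸)³ = 3.259 × 10⁻⁶
Ratio (larger/smaller) = 4.8

Moon V, by a factor of ≈ 4.8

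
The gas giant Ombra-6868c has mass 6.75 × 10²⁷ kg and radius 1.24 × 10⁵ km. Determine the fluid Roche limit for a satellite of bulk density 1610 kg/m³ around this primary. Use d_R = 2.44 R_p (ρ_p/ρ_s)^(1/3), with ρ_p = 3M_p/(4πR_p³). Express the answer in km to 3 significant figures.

ρ_p = 3M_p/(4πR_p³) = 3 × (6.75 × 10²⁷) / (4π × (1.24 × 10⁸ m)³) = 845 kg/m³
d_R = 2.44 × 1.24 × 10⁵ km × (845/1610)^(1/3)
    = 2.44 × 10⁵ km

2.44 × 10⁵ km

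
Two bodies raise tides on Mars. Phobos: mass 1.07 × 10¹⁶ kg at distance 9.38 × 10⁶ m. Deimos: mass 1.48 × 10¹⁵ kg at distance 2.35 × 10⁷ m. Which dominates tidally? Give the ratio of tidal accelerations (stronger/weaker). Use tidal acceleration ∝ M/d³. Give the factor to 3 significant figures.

The tide-raising term goes as M/d³ (the gradient of a 1/d² field).
Phobos: (1.07 × 10¹⁶) / (9.38 × 10⁶)³ = 1.297 × 10⁻⁵
Deimos: (1.48 × 10¹⁵) / (2.35 × 10⁷)³ = 1.140 × 10⁻⁷
Ratio (larger/smaller) = 114

Phobos, by a factor of ≈ 114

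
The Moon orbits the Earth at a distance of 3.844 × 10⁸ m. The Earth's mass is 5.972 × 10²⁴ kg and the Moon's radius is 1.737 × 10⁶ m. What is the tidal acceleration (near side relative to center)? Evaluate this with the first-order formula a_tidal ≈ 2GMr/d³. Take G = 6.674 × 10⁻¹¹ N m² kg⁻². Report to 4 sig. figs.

Δg = 2GMr/d³
   = 2 × (6.674 × 10⁻¹¹) × (5.972 × 10²⁴) × (1.737 × 10⁶) / (3.844 × 10⁸)³
   = 2.438 × 10⁻⁵ m/s²

2.438 × 10⁻⁵ m/s²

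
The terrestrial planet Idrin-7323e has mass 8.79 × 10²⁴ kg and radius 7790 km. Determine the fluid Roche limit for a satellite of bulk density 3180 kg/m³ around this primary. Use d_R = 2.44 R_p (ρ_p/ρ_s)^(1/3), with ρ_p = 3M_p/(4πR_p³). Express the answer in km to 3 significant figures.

ρ_p = 3M_p/(4πR_p³) = 3 × (8.79 × 10²⁴) / (4π × (7.79 × 10⁶ m)³) = 4440 kg/m³
d_R = 2.44 × 7790 km × (4440/3180)^(1/3)
    = 21200 km

21200 km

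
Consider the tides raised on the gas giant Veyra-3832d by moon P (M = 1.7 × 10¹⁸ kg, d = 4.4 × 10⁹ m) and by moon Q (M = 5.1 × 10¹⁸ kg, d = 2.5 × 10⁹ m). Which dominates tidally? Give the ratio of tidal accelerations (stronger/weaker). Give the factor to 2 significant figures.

Compare M/d³ for the two perturbers:
Moon P: (1.7 × 10¹⁸) / (4.4 × 10⁹)³ = 1.996 × 10⁻¹¹
Moon Q: (5.1 × 10¹⁸) / (2.5 × 10⁹)³ = 3.264 × 10⁻¹⁰
Ratio (larger/smaller) = 16

Moon Q, by a factor of ≈ 16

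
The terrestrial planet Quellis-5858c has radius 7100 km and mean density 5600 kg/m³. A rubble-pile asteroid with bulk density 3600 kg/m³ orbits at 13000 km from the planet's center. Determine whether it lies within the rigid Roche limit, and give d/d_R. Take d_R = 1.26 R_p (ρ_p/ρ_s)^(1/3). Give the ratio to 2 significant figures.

outside; d/d_R ≈ 1.3

d_R = 1.26 × (7100 km) × (5600/3600)^(1/3) = 10370 km
d/d_R = (13000) / (10370) = 1.3
Since d/d_R > 1, the body is outside the Roche limit.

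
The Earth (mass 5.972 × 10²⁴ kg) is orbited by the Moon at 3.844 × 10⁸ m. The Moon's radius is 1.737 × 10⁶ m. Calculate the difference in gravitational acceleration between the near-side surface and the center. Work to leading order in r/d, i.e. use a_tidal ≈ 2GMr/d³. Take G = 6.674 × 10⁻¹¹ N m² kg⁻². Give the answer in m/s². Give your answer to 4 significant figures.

2.438 × 10⁻⁵ m/s²

Δg = 2GMr/d³
   = 2 × (6.674 × 10⁻¹¹) × (5.972 × 10²⁴) × (1.737 × 10⁶) / (3.844 × 10⁸)³
   = 2.438 × 10⁻⁵ m/s²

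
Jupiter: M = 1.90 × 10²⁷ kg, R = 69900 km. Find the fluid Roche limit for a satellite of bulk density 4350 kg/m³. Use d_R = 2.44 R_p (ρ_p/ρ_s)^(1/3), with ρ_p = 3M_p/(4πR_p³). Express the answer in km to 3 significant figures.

ρ_p = 3M_p/(4πR_p³) = 3 × (1.90 × 10²⁷) / (4π × (6.99 × 10⁷ m)³) = 1330 kg/m³
d_R = 2.44 × 69900 km × (1330/4350)^(1/3)
    = 1.15 × 10⁵ km

1.15 × 10⁵ km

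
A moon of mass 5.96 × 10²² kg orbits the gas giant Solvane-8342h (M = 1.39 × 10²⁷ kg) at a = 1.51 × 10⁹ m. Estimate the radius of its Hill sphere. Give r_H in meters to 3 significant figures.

r_H ≈ a (m/3M)^(1/3)
    = (1.51 × 10⁹) × (5.96 × 10²² / (3 × 1.39 × 10²⁷))^(1/3)
    = 3.66 × 10⁷ m

3.66 × 10⁷ m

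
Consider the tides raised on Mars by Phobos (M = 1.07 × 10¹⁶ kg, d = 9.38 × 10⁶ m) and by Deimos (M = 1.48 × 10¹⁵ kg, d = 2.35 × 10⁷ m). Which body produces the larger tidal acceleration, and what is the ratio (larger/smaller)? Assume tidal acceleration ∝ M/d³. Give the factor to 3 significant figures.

Phobos, by a factor of ≈ 114

Tidal acceleration ∝ M/d³, so compare M/d³ for each.
Phobos: (1.07 × 10¹⁶) / (9.38 × 10⁶)³ = 1.297 × 10⁻⁵
Deimos: (1.48 × 10¹⁵) / (2.35 × 10⁷)³ = 1.140 × 10⁻⁷
Ratio (larger/smaller) = 114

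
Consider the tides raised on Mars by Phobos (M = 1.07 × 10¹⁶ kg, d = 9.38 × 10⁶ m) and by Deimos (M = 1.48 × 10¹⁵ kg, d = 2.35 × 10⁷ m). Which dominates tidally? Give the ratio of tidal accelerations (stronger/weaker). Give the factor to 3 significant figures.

Compare M/d³ for the two perturbers:
Phobos: (1.07 × 10¹⁶) / (9.38 × 10⁶)³ = 1.297 × 10⁻⁵
Deimos: (1.48 × 10¹⁵) / (2.35 × 10⁷)³ = 1.140 × 10⁻⁷
Ratio (larger/smaller) = 114

Phobos, by a factor of ≈ 114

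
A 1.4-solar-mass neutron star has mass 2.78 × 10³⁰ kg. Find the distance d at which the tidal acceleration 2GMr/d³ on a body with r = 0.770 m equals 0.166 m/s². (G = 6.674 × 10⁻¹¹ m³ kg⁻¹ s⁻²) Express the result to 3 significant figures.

1.20 × 10⁷ m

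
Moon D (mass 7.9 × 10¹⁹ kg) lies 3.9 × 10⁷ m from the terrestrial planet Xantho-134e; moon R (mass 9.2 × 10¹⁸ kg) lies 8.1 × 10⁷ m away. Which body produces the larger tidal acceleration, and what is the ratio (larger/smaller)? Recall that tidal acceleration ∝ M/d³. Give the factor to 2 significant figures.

Moon D, by a factor of ≈ 77

Compare M/d³ for the two perturbers:
Moon D: (7.9 × 10¹⁹) / (3.9 × 10⁷)³ = 1.332 × 10⁻³
Moon R: (9.2 × 10¹⁸) / (8.1 × 10⁷)³ = 1.731 × 10⁻⁵
Ratio (larger/smaller) = 77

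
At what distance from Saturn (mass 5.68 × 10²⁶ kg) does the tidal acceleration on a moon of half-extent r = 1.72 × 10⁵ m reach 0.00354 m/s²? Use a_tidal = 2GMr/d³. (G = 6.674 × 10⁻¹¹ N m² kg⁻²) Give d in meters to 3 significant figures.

1.54 × 10⁸ m

2GMr/d³ = a_tidal  ⇒  d = (2GMr / a_tidal)^(1/3)
d = (2 × 6.674×10⁻¹¹ × (5.68 × 10²⁶) × (1.72 × 10⁵) / (0.00354))^(1/3)
  = 1.54 × 10⁸ m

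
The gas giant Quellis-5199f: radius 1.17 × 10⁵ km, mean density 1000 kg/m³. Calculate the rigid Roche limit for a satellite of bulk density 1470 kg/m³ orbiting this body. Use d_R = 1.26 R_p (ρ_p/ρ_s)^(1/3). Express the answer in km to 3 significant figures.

d_R = 1.26 × 1.17 × 10⁵ km × (1000/1470)^(1/3)
    = 1.30 × 10⁵ km

1.30 × 10⁵ km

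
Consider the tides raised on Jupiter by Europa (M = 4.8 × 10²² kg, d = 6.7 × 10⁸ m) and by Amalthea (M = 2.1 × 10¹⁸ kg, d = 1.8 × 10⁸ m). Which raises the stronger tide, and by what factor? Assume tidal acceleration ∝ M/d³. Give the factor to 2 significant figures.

Europa, by a factor of ≈ 440

Compare M/d³ for the two perturbers:
Europa: (4.8 × 10²²) / (6.7 × 10⁸)³ = 1.596 × 10⁻⁴
Amalthea: (2.1 × 10¹⁸) / (1.8 × 10⁸)³ = 3.601 × 10⁻⁷
Ratio (larger/smaller) = 440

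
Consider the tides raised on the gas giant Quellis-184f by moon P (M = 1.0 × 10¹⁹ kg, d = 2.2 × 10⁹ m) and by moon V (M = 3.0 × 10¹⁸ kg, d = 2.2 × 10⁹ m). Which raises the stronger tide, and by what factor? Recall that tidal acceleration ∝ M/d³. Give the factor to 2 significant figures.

Moon P, by a factor of ≈ 3.3

Compare M/d³ for the two perturbers:
Moon P: (1.0 × 10¹⁹) / (2.2 × 10⁹)³ = 9.391 × 10⁻¹⁰
Moon V: (3.0 × 10¹⁸) / (2.2 × 10⁹)³ = 2.817 × 10⁻¹⁰
Ratio (larger/smaller) = 3.3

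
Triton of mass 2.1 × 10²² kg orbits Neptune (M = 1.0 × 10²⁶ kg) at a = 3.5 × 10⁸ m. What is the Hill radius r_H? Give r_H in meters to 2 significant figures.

1.4 × 10⁷ m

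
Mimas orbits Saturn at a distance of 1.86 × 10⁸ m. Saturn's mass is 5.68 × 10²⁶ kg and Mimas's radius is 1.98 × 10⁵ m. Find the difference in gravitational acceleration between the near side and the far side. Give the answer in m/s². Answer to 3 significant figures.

Δa = 4GMr/d³
   = 4 × (6.674 × 10⁻¹¹) × (5.68 × 10²⁶) × (1.98 × 10⁵) / (1.86 × 10⁸)³
   = 4.67 × 10⁻³ m/s²

4.67 × 10⁻³ m/s²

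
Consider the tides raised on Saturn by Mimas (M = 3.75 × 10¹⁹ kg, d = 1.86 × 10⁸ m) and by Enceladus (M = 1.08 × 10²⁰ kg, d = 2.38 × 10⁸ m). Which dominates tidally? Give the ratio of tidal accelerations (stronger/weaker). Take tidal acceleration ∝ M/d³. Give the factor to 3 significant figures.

Enceladus, by a factor of ≈ 1.37

The tide-raising term goes as M/d³ (the gradient of a 1/d² field).
Mimas: (3.75 × 10¹⁹) / (1.86 × 10⁸)³ = 5.828 × 10⁻⁶
Enceladus: (1.08 × 10²⁰) / (2.38 × 10⁸)³ = 8.011 × 10⁻⁶
Ratio (larger/smaller) = 1.37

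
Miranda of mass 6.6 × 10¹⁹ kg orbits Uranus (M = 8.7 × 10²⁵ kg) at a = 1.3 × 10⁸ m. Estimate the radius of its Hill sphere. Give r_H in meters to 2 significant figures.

r_H ≈ a (m/3M)^(1/3)
    = (1.3 × 10⁸) × (6.6 × 10¹⁹ / (3 × 8.7 × 10²⁵))^(1/3)
    = 8.2 × 10⁵ m

8.2 × 10⁵ m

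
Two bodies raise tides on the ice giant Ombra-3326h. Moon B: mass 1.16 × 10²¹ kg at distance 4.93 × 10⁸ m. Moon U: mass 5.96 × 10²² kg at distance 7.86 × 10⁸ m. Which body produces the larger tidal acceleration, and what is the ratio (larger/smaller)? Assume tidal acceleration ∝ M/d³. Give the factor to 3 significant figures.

Moon U, by a factor of ≈ 12.7

Compare M/d³ for the two perturbers:
Moon B: (1.16 × 10²¹) / (4.93 × 10⁸)³ = 9.681 × 10⁻⁶
Moon U: (5.96 × 10²²) / (7.86 × 10⁸)³ = 1.227 × 10⁻⁴
Ratio (larger/smaller) = 12.7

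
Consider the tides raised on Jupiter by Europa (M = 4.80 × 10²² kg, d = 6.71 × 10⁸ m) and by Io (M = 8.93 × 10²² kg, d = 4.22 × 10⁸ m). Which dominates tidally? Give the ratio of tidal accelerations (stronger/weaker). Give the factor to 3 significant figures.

Io, by a factor of ≈ 7.48

Compare M/d³ for the two perturbers:
Europa: (4.80 × 10²²) / (6.71 × 10⁸)³ = 1.589 × 10⁻⁴
Io: (8.93 × 10²²) / (4.22 × 10⁸)³ = 1.188 × 10⁻³
Ratio (larger/smaller) = 7.48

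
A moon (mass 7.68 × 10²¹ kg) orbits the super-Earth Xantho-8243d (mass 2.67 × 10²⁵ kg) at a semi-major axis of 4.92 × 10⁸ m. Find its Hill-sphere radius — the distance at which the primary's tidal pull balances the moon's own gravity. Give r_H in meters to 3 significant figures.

2.25 × 10⁷ m

r_H ≈ a (m/3M)^(1/3)
    = (4.92 × 10⁸) × (7.68 × 10²¹ / (3 × 2.67 × 10²⁵))^(1/3)
    = 2.25 × 10⁷ m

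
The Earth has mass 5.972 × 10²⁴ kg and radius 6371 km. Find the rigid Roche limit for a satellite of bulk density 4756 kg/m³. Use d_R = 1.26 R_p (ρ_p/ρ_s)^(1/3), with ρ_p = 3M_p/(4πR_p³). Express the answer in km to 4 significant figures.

8433 km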